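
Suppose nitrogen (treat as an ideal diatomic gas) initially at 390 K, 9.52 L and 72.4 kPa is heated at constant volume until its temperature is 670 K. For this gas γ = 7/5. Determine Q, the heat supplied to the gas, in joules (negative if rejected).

1240 J

n = P₁V₁/(RT₁) = 72.4×9.52/(8.314×390) = 0.213 mol.
Isochoric: V stays 9.52 L; P/T = const ⇒ T₂ = 670 K, P₂ = 124 kPa.
W = 0 (no volume change).
ΔU = nCvΔT = 0.213×20.8×(670−390) = 1240 J.
Q = ΔU = 1240 J.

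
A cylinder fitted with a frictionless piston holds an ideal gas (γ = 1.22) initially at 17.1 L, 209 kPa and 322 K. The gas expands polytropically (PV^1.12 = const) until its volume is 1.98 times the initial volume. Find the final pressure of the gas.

97.2 kPa

Polytropic n=1.12: T₂ = T₁(V₁/V₂)^(n−1) = 322×(0.505)^0.12 = 297 K; P₂ = P₁(V₁/V₂)^n = 97.2 kPa.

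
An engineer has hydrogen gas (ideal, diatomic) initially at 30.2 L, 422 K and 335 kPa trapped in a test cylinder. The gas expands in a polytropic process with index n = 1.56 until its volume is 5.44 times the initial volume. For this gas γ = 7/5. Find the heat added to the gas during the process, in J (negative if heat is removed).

-4430 J

n = P₁V₁/(RT₁) = 335×30.2/(8.314×422) = 2.88 mol.
Polytropic n=1.56: T₂ = T₁(V₁/V₂)^(n−1) = 422×(0.184)^0.56 = 163 K; P₂ = P₁(V₁/V₂)^n = 23.9 kPa.
W = (P₁V₁−P₂V₂)/(n−1) = (335×30.2−23.9×164)/0.56 = 11100 J.
ΔU = nCvΔT = 2.88×20.8×(163−422) = -15500 J.
Q = ΔU + W = -4430 J.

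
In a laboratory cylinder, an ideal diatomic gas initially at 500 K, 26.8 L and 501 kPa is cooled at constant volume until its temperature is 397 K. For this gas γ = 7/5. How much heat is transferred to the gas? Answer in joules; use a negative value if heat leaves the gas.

n = P₁V₁/(RT₁) = 501×26.8/(8.314×500) = 3.23 mol.
Isochoric: V stays 26.8 L; P/T = const ⇒ T₂ = 397 K, P₂ = 398 kPa.
W = 0 (no volume change).
ΔU = nCvΔT = 3.23×20.8×(397−500) = -6910 J.
Q = ΔU = -6910 J.

-6910 J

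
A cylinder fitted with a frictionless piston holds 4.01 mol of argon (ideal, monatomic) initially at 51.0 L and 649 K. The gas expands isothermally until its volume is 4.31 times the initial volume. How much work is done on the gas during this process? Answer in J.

P₁ = nRT₁/V₁ = 4.01×8.314×649/51.0 = 424 kPa.
Isothermal: T stays 649 K; PV = const ⇒ V₂ = 220 L, P₂ = 98.4 kPa.
W = nRT ln(V₂/V₁) = 4.01×8.314×649×ln(4.31) = 31600 J.
Work done on the gas = −W_by = -31600 J.

-31600 J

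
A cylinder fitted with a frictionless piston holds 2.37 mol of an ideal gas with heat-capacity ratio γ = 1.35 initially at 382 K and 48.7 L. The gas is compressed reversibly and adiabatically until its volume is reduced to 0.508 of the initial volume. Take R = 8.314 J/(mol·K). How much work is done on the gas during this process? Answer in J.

P₁ = nRT₁/V₁ = 2.37×8.314×382/48.7 = 155 kPa.
Adiabatic: TV^(γ−1) = const ⇒ T₂ = 382×(1.97)^0.350 = 484 K; PV^γ = const ⇒ P₂ = 386 kPa.
ΔU = nCvΔT = 2.37×23.8×(484−382) = 5750 J.
Q = 0 for an adiabatic process, so W = −ΔU = -5750 J.
Work done on the gas = −W_by = 5750 J.

5750 J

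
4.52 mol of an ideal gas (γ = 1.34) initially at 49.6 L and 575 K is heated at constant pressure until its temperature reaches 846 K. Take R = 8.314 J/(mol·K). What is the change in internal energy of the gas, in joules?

P₁ = nRT₁/V₁ = 4.52×8.314×575/49.6 = 436 kPa.
Isobaric: P stays 436 kPa; V/T = const ⇒ T₂ = 846 K, V₂ = 73.0 L.
For an ideal gas ΔU = nCvΔT with Cv = R/(γ−1) = 24.5 J/(mol·K).
ΔU = 4.52×24.5×(846−575) = 30000 J.

30000 J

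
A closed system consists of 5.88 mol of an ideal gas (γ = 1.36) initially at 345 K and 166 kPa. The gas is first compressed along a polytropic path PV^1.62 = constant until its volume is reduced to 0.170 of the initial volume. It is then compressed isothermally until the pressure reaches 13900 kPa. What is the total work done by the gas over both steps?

-133000 J

V₁ = nRT₁/P₁ = 5.88×8.314×345/166 = 102 L.
Step 1 — Polytropic n=1.62: T₂ = T₁(V₁/V₂)^(n−1) = 345×(5.88)^0.62 = 1040 K; P₂ = P₁(V₁/V₂)^n = 2930 kPa.
W = (P₁V₁−P₂V₂)/(n−1) = (166×102−2930×17.3)/0.62 = -54400 J.
ΔU = nCvΔT = 5.88×23.1×(1040−345) = 93700 J.
Q = ΔU + W = 39300 J.
State after step 1: P = 2930 kPa, V = 17.3 L, T = 1040 K.
Step 2 — Isothermal: T stays 1040 K; PV = const ⇒ V₂ = 3.64 L, P₂ = 13900 kPa.
ΔU = 0 (ideal gas, T constant).
W = nRT ln(V₂/V₁) = 5.88×8.314×1040×ln(0.211) = -78800 J.
Q = ΔU + W = -78800 J.
Net over both steps: W = -133000 J, Q = -39500 J, ΔU = 93700 J.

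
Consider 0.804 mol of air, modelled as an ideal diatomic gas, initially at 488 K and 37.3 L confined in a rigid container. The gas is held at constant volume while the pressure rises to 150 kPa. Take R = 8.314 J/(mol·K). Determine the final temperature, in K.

837 K

P₁ = nRT₁/V₁ = 0.804×8.314×488/37.3 = 87.5 kPa.
Isochoric: V stays 37.3 L; P/T = const ⇒ T₂ = 837 K, P₂ = 150 kPa.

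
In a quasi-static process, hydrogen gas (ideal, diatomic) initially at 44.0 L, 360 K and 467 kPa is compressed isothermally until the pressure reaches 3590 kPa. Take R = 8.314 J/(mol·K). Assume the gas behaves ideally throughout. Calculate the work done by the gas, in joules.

n = P₁V₁/(RT₁) = 467×44.0/(8.314×360) = 6.87 mol.
Isothermal: T stays 360 K; PV = const ⇒ V₂ = 5.72 L, P₂ = 3590 kPa.
W = nRT ln(V₂/V₁) = 6.87×8.314×360×ln(0.130) = -41900 J.

-41900 J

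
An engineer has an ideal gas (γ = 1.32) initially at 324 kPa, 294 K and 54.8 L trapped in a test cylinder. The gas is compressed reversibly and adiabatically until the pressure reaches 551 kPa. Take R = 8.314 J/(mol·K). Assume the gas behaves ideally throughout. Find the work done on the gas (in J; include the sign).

n = P₁V₁/(RT₁) = 324×54.8/(8.314×294) = 7.26 mol.
Adiabatic: T₂/T₁ = (P₂/P₁)^((γ−1)/γ) ⇒ T₂ = 294×(1.70)^0.242 = 334 K; V₂ = 36.7 L.
ΔU = nCvΔT = 7.26×26.0×(334−294) = 7620 J.
Q = 0 for an adiabatic process, so W = −ΔU = -7620 J.
Work done on the gas = −W_by = 7620 J.

7620 J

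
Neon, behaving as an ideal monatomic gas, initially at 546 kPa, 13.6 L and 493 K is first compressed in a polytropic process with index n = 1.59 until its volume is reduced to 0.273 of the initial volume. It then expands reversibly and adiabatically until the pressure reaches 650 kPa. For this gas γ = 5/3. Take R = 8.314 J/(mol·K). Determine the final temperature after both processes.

n = P₁V₁/(RT₁) = 546×13.6/(8.314×493) = 1.81 mol.
Step 1 — Polytropic n=1.59: T₂ = T₁(V₁/V₂)^(n−1) = 493×(3.66)^0.59 = 1060 K; P₂ = P₁(V₁/V₂)^n = 4300 kPa.
W = (P₁V₁−P₂V₂)/(n−1) = (546×13.6−4300×3.71)/0.59 = -14500 J.
ΔU = nCvΔT = 1.81×12.5×(1060−493) = 12800 J.
Q = ΔU + W = -1670 J.
State after step 1: P = 4300 kPa, V = 3.71 L, T = 1060 K.
Step 2 — Adiabatic: T₂/T₁ = (P₂/P₁)^((γ−1)/γ) ⇒ T₂ = 1060×(0.151)^0.400 = 498 K; V₂ = 11.5 L.
ΔU = nCvΔT = 1.81×12.5×(498−1060) = -12700 J.
Q = 0 for an adiabatic process, so W = −ΔU = 12700 J.
Net over both steps: W = -1780 J, Q = -1670 J, ΔU = 112 J.

498 K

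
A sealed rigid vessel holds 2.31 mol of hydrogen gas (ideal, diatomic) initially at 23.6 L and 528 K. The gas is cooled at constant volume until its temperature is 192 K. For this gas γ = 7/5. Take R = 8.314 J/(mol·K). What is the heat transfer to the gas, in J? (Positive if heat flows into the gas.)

P₁ = nRT₁/V₁ = 2.31×8.314×528/23.6 = 430 kPa.
Isochoric: V stays 23.6 L; P/T = const ⇒ T₂ = 192 K, P₂ = 156 kPa.
W = 0 (no volume change).
ΔU = nCvΔT = 2.31×20.8×(192−528) = -16100 J.
Q = ΔU = -16100 J.

-16100 J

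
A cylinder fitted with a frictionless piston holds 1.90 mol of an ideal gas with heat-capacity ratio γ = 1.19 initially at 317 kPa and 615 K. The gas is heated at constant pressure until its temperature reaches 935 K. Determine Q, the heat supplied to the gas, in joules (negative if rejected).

31700 J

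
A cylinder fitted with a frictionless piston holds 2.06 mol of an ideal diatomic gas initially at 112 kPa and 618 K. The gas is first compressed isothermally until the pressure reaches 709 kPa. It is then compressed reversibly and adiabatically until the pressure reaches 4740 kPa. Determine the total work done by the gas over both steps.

V₁ = nRT₁/P₁ = 2.06×8.314×618/112 = 94.5 L.
Step 1 — Isothermal: T stays 618 K; PV = const ⇒ V₂ = 14.9 L, P₂ = 709 kPa.
ΔU = 0 (ideal gas, T constant).
W = nRT ln(V₂/V₁) = 2.06×8.314×618×ln(0.158) = -19500 J.
Q = ΔU + W = -19500 J.
State after step 1: P = 709 kPa, V = 14.9 L, T = 618 K.
Step 2 — Adiabatic: T₂/T₁ = (P₂/P₁)^((γ−1)/γ) ⇒ T₂ = 618×(6.69)^0.286 = 1060 K; V₂ = 3.84 L.
ΔU = nCvΔT = 2.06×20.8×(1060−618) = 19100 J.
Q = 0 for an adiabatic process, so W = −ΔU = -19100 J.
Net over both steps: W = -38600 J, Q = -19500 J, ΔU = 19100 J.

-38600 J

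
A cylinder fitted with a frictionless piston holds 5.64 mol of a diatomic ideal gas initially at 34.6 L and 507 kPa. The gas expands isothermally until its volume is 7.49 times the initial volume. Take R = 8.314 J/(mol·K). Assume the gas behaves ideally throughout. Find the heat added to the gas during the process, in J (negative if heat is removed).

T₁ = P₁V₁/(nR) = 507×34.6/(5.64×8.314) = 374 K.
Isothermal: T stays 374 K; PV = const ⇒ V₂ = 259 L, P₂ = 67.7 kPa.
ΔU = 0 (ideal gas, T constant).
W = nRT ln(V₂/V₁) = 5.64×8.314×374×ln(7.49) = 35300 J.
Q = ΔU + W = 35300 J.

35300 J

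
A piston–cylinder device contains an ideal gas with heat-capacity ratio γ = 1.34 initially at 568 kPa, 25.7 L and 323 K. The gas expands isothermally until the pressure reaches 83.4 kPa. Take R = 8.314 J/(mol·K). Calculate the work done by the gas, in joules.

n = P₁V₁/(RT₁) = 568×25.7/(8.314×323) = 5.44 mol.
Isothermal: T stays 323 K; PV = const ⇒ V₂ = 175 L, P₂ = 83.4 kPa.
W = nRT ln(V₂/V₁) = 5.44×8.314×323×ln(6.81) = 28000 J.

28000 J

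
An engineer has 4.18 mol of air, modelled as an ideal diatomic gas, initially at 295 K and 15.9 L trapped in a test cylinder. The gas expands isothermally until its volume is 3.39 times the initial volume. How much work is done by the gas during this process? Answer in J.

12500 J

P₁ = nRT₁/V₁ = 4.18×8.314×295/15.9 = 645 kPa.
Isothermal: T stays 295 K; PV = const ⇒ V₂ = 53.9 L, P₂ = 190 kPa.
W = nRT ln(V₂/V₁) = 4.18×8.314×295×ln(3.39) = 12500 J.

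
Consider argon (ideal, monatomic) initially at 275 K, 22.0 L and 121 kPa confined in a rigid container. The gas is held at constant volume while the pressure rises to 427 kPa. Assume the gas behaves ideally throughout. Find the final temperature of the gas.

970 K

Isochoric: V stays 22.0 L; P/T = const ⇒ T₂ = 970 K, P₂ = 427 kPa.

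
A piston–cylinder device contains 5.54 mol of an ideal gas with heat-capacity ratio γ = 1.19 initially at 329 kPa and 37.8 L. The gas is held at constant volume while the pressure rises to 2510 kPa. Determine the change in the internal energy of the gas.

434000 J

T₁ = P₁V₁/(nR) = 329×37.8/(5.54×8.314) = 270 K.
Isochoric: V stays 37.8 L; P/T = const ⇒ T₂ = 2060 K, P₂ = 2510 kPa.
For an ideal gas ΔU = nCvΔT with Cv = R/(γ−1) = 43.8 J/(mol·K).
ΔU = 5.54×43.8×(2060−270) = 434000 J.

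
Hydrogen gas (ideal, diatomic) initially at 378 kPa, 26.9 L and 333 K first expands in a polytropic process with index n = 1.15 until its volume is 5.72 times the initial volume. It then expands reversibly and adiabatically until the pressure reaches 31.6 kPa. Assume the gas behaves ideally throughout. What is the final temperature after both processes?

n = P₁V₁/(RT₁) = 378×26.9/(8.314×333) = 3.67 mol.
Step 1 — Polytropic n=1.15: T₂ = T₁(V₁/V₂)^(n−1) = 333×(0.175)^0.15 = 256 K; P₂ = P₁(V₁/V₂)^n = 50.9 kPa.
W = (P₁V₁−P₂V₂)/(n−1) = (378×26.9−50.9×154)/0.15 = 15600 J.
ΔU = nCvΔT = 3.67×20.8×(256−333) = -5850 J.
Q = ΔU + W = 9750 J.
State after step 1: P = 50.9 kPa, V = 154 L, T = 256 K.
Step 2 — Adiabatic: T₂/T₁ = (P₂/P₁)^((γ−1)/γ) ⇒ T₂ = 256×(0.621)^0.286 = 224 K; V₂ = 216 L.
ΔU = nCvΔT = 3.67×20.8×(224−256) = -2490 J.
Q = 0 for an adiabatic process, so W = −ΔU = 2490 J.
Net over both steps: W = 18100 J, Q = 9750 J, ΔU = -8340 J.

224 K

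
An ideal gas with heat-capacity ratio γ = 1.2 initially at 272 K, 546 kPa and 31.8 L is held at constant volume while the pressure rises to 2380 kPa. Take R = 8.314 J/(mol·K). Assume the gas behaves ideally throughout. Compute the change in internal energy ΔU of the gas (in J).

292000 J

n = P₁V₁/(RT₁) = 546×31.8/(8.314×272) = 7.68 mol.
Isochoric: V stays 31.8 L; P/T = const ⇒ T₂ = 1190 K, P₂ = 2380 kPa.
For an ideal gas ΔU = nCvΔT with Cv = R/(γ−1) = 41.6 J/(mol·K).
ΔU = 7.68×41.6×(1190−272) = 292000 J.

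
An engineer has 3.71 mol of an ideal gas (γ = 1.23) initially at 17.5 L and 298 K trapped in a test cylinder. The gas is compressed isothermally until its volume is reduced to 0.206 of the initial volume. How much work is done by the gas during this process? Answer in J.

-14500 J

P₁ = nRT₁/V₁ = 3.71×8.314×298/17.5 = 525 kPa.
Isothermal: T stays 298 K; PV = const ⇒ V₂ = 3.60 L, P₂ = 2550 kPa.
W = nRT ln(V₂/V₁) = 3.71×8.314×298×ln(0.206) = -14500 J.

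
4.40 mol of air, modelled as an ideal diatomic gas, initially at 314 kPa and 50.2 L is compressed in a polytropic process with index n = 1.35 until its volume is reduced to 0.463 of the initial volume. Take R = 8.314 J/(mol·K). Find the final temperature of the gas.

564 K

T₁ = P₁V₁/(nR) = 314×50.2/(4.40×8.314) = 431 K.
Polytropic n=1.35: T₂ = T₁(V₁/V₂)^(n−1) = 431×(2.16)^0.35 = 564 K; P₂ = P₁(V₁/V₂)^n = 888 kPa.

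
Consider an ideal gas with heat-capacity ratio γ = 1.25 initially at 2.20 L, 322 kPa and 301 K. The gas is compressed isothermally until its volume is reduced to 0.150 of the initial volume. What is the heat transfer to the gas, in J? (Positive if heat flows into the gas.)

-1340 J

n = P₁V₁/(RT₁) = 322×2.20/(8.314×301) = 0.283 mol.
Isothermal: T stays 301 K; PV = const ⇒ V₂ = 0.330 L, P₂ = 2150 kPa.
ΔU = 0 (ideal gas, T constant).
W = nRT ln(V₂/V₁) = 0.283×8.314×301×ln(0.150) = -1340 J.
Q = ΔU + W = -1340 J.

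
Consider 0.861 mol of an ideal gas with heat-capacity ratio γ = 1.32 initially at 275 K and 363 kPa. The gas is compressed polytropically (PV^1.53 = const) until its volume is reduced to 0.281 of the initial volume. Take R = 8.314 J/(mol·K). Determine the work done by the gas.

-3560 J

V₁ = nRT₁/P₁ = 0.861×8.314×275/363 = 5.42 L.
Polytropic n=1.53: T₂ = T₁(V₁/V₂)^(n−1) = 275×(3.56)^0.53 = 539 K; P₂ = P₁(V₁/V₂)^n = 2530 kPa.
W = (P₁V₁−P₂V₂)/(n−1) = (363×5.42−2530×1.52)/0.53 = -3560 J.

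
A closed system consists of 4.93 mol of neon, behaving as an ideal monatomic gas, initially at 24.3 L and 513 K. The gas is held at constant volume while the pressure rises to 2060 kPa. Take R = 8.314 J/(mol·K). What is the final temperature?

P₁ = nRT₁/V₁ = 4.93×8.314×513/24.3 = 865 kPa.
Isochoric: V stays 24.3 L; P/T = const ⇒ T₂ = 1220 K, P₂ = 2060 kPa.

1220 K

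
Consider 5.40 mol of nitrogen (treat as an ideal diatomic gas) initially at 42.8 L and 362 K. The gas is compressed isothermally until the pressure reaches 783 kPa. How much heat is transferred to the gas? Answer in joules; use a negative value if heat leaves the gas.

P₁ = nRT₁/V₁ = 5.40×8.314×362/42.8 = 380 kPa.
Isothermal: T stays 362 K; PV = const ⇒ V₂ = 20.8 L, P₂ = 783 kPa.
ΔU = 0 (ideal gas, T constant).
W = nRT ln(V₂/V₁) = 5.40×8.314×362×ln(0.485) = -11800 J.
Q = ΔU + W = -11800 J.

-11800 J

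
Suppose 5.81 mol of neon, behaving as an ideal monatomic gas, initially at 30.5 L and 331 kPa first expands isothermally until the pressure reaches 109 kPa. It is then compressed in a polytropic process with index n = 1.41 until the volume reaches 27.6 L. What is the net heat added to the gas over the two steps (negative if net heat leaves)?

T₁ = P₁V₁/(nR) = 331×30.5/(5.81×8.314) = 209 K.
Step 1 — Isothermal: T stays 209 K; PV = const ⇒ V₂ = 92.6 L, P₂ = 109 kPa.
ΔU = 0 (ideal gas, T constant).
W = nRT ln(V₂/V₁) = 5.81×8.314×209×ln(3.04) = 11200 J.
Q = ΔU + W = 11200 J.
State after step 1: P = 109 kPa, V = 92.6 L, T = 209 K.
Step 2 — Polytropic n=1.41: T₂ = T₁(V₁/V₂)^(n−1) = 209×(3.36)^0.41 = 343 K; P₂ = P₁(V₁/V₂)^n = 601 kPa.
W = (P₁V₁−P₂V₂)/(n−1) = (109×92.6−601×27.6)/0.41 = -15800 J.
ΔU = nCvΔT = 5.81×12.5×(343−209) = 9730 J.
Q = ΔU + W = -6090 J.
Net over both steps: W = -4610 J, Q = 5120 J, ΔU = 9730 J.

5120 J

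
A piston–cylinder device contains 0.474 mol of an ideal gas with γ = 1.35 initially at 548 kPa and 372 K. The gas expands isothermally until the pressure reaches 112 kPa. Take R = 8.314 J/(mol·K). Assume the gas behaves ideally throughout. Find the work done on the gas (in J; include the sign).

-2330 J

V₁ = nRT₁/P₁ = 0.474×8.314×372/548 = 2.68 L.
Isothermal: T stays 372 K; PV = const ⇒ V₂ = 13.1 L, P₂ = 112 kPa.
W = nRT ln(V₂/V₁) = 0.474×8.314×372×ln(4.89) = 2330 J.
Work done on the gas = −W_by = -2330 J.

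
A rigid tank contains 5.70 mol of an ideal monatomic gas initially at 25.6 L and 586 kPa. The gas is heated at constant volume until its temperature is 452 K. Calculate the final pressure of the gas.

T₁ = P₁V₁/(nR) = 586×25.6/(5.70×8.314) = 317 K.
Isochoric: V stays 25.6 L; P/T = const ⇒ T₂ = 452 K, P₂ = 837 kPa.

837 kPa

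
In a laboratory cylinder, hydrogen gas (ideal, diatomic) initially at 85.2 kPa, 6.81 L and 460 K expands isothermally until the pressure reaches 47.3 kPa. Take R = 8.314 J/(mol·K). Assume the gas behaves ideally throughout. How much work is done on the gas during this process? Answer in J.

-341 J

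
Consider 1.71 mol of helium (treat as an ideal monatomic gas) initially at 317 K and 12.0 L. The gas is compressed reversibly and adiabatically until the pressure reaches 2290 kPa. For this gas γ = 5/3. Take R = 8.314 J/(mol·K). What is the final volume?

P₁ = nRT₁/V₁ = 1.71×8.314×317/12.0 = 376 kPa.
Adiabatic: T₂/T₁ = (P₂/P₁)^((γ−1)/γ) ⇒ T₂ = 317×(6.10)^0.400 = 653 K; V₂ = 4.06 L.

4.06 L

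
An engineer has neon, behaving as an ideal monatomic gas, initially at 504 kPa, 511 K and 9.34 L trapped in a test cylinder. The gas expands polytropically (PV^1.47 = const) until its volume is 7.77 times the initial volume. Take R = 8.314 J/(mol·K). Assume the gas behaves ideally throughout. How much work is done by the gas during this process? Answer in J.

6190 J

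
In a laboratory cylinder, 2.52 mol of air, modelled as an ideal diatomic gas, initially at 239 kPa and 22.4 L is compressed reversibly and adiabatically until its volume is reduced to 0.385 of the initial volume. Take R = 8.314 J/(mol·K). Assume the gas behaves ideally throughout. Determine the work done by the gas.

-6220 J

T₁ = P₁V₁/(nR) = 239×22.4/(2.52×8.314) = 256 K.
Adiabatic: TV^(γ−1) = const ⇒ T₂ = 256×(2.60)^0.400 = 374 K; PV^γ = const ⇒ P₂ = 909 kPa.
ΔU = nCvΔT = 2.52×20.8×(374−256) = 6220 J.
Q = 0 for an adiabatic process, so W = −ΔU = -6220 J.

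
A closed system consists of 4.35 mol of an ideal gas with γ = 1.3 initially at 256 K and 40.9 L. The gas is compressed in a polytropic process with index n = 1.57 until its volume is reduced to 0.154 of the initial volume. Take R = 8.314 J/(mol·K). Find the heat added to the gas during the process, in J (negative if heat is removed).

27800 J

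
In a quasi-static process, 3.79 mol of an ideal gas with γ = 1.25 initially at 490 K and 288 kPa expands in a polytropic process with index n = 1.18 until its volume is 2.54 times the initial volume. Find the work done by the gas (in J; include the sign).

13200 J

V₁ = nRT₁/P₁ = 3.79×8.314×490/288 = 53.6 L.
Polytropic n=1.18: T₂ = T₁(V₁/V₂)^(n−1) = 490×(0.394)^0.18 = 414 K; P₂ = P₁(V₁/V₂)^n = 95.9 kPa.
W = (P₁V₁−P₂V₂)/(n−1) = (288×53.6−95.9×136)/0.18 = 13200 J.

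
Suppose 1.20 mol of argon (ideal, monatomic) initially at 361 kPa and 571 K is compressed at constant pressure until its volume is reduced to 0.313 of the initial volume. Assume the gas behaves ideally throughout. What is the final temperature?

179 K

V₁ = nRT₁/P₁ = 1.20×8.314×571/361 = 15.8 L.
Isobaric: P stays 361 kPa; V/T = const ⇒ T₂ = 179 K, V₂ = 4.94 L.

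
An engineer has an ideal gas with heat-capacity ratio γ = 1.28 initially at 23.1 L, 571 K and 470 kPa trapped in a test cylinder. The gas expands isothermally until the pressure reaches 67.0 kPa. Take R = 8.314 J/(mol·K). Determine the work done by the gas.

21100 J

n = P₁V₁/(RT₁) = 470×23.1/(8.314×571) = 2.29 mol.
Isothermal: T stays 571 K; PV = const ⇒ V₂ = 162 L, P₂ = 67.0 kPa.
W = nRT ln(V₂/V₁) = 2.29×8.314×571×ln(7.01) = 21100 J.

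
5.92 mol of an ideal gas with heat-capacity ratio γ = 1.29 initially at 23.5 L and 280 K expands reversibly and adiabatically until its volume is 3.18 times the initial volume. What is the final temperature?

P₁ = nRT₁/V₁ = 5.92×8.314×280/23.5 = 586 kPa.
Adiabatic: TV^(γ−1) = const ⇒ T₂ = 280×(0.314)^0.290 = 200 K; PV^γ = const ⇒ P₂ = 132 kPa.

200 K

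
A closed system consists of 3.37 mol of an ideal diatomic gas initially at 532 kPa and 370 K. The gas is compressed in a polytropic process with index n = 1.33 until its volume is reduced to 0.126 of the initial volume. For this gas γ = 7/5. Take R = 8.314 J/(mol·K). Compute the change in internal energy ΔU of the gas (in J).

25400 J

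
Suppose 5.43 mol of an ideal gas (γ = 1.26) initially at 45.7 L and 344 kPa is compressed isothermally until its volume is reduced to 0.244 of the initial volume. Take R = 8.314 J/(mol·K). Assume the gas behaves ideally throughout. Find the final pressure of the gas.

T₁ = P₁V₁/(nR) = 344×45.7/(5.43×8.314) = 348 K.
Isothermal: T stays 348 K; PV = const ⇒ V₂ = 11.2 L, P₂ = 1410 kPa.

1410 kPa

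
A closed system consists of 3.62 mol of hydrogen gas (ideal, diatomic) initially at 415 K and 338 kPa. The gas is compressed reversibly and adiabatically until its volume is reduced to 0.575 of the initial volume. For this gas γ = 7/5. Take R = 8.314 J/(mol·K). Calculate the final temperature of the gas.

518 K

V₁ = nRT₁/P₁ = 3.62×8.314×415/338 = 37.0 L.
Adiabatic: TV^(γ−1) = const ⇒ T₂ = 415×(1.74)^0.400 = 518 K; PV^γ = const ⇒ P₂ = 733 kPa.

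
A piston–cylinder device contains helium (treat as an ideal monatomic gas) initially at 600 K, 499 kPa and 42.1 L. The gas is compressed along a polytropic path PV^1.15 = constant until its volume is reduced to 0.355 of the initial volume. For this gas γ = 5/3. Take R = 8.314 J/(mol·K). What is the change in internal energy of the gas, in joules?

n = P₁V₁/(RT₁) = 499×42.1/(8.314×600) = 4.21 mol.
Polytropic n=1.15: T₂ = T₁(V₁/V₂)^(n−1) = 600×(2.82)^0.15 = 701 K; P₂ = P₁(V₁/V₂)^n = 1640 kPa.
For an ideal gas ΔU = nCvΔT with Cv = (3/2)R = 12.5 J/(mol·K).
ΔU = 4.21×12.5×(701−600) = 5300 J.

5300 J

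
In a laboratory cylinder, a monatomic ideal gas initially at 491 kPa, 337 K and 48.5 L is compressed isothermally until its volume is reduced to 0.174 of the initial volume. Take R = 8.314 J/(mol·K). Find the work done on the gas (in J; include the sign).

41600 J

n = P₁V₁/(RT₁) = 491×48.5/(8.314×337) = 8.50 mol.
Isothermal: T stays 337 K; PV = const ⇒ V₂ = 8.44 L, P₂ = 2820 kPa.
W = nRT ln(V₂/V₁) = 8.50×8.314×337×ln(0.174) = -41600 J.
Work done on the gas = −W_by = 41600 J.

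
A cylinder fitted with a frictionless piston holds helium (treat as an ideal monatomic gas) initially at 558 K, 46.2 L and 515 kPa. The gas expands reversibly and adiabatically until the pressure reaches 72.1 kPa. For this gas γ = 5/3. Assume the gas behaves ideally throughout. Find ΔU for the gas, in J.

n = P₁V₁/(RT₁) = 515×46.2/(8.314×558) = 5.13 mol.
Adiabatic: T₂/T₁ = (P₂/P₁)^((γ−1)/γ) ⇒ T₂ = 558×(0.140)^0.400 = 254 K; V₂ = 150 L.
For an ideal gas ΔU = nCvΔT with Cv = (3/2)R = 12.5 J/(mol·K).
ΔU = 5.13×12.5×(254−558) = -19400 J.

-19400 J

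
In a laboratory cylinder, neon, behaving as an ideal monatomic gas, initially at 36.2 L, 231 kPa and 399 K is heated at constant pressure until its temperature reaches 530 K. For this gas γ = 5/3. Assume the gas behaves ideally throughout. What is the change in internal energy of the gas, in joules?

n = P₁V₁/(RT₁) = 231×36.2/(8.314×399) = 2.52 mol.
Isobaric: P stays 231 kPa; V/T = const ⇒ T₂ = 530 K, V₂ = 48.1 L.
For an ideal gas ΔU = nCvΔT with Cv = (3/2)R = 12.5 J/(mol·K).
ΔU = 2.52×12.5×(530−399) = 4120 J.

4120 J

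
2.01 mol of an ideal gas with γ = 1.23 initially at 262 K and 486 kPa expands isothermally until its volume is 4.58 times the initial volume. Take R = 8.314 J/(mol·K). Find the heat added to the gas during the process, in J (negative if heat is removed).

6660 J

V₁ = nRT₁/P₁ = 2.01×8.314×262/486 = 9.01 L.
Isothermal: T stays 262 K; PV = const ⇒ V₂ = 41.3 L, P₂ = 106 kPa.
ΔU = 0 (ideal gas, T constant).
W = nRT ln(V₂/V₁) = 2.01×8.314×262×ln(4.58) = 6660 J.
Q = ΔU + W = 6660 J.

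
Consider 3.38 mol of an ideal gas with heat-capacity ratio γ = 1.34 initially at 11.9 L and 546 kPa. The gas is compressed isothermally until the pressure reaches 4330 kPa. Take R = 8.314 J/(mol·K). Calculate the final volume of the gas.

T₁ = P₁V₁/(nR) = 546×11.9/(3.38×8.314) = 231 K.
Isothermal: T stays 231 K; PV = const ⇒ V₂ = 1.50 L, P₂ = 4330 kPa.

1.50 L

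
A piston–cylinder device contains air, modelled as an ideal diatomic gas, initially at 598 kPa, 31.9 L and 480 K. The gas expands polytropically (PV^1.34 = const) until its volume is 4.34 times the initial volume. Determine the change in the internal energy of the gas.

n = P₁V₁/(RT₁) = 598×31.9/(8.314×480) = 4.78 mol.
Polytropic n=1.34: T₂ = T₁(V₁/V₂)^(n−1) = 480×(0.230)^0.34 = 291 K; P₂ = P₁(V₁/V₂)^n = 83.6 kPa.
For an ideal gas ΔU = nCvΔT with Cv = (5/2)R = 20.8 J/(mol·K).
ΔU = 4.78×20.8×(291−480) = -18700 J.

-18700 J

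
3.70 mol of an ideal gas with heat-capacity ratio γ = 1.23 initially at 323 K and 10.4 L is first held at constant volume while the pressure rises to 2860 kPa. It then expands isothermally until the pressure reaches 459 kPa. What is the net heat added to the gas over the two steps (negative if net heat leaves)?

141000 J

P₁ = nRT₁/V₁ = 3.70×8.314×323/10.4 = 955 kPa.
Step 1 — Isochoric: V stays 10.4 L; P/T = const ⇒ T₂ = 967 K, P₂ = 2860 kPa.
W = 0 (no volume change).
ΔU = nCvΔT = 3.70×36.1×(967−323) = 86100 J.
Q = ΔU = 86100 J.
State after step 1: P = 2860 kPa, V = 10.4 L, T = 967 K.
Step 2 — Isothermal: T stays 967 K; PV = const ⇒ V₂ = 64.8 L, P₂ = 459 kPa.
ΔU = 0 (ideal gas, T constant).
W = nRT ln(V₂/V₁) = 3.70×8.314×967×ln(6.23) = 54400 J.
Q = ΔU + W = 54400 J.
Net over both steps: W = 54400 J, Q = 141000 J, ΔU = 86100 J.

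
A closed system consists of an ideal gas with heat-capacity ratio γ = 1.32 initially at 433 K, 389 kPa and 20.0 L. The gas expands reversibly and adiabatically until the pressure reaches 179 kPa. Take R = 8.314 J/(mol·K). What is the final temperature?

Adiabatic: T₂/T₁ = (P₂/P₁)^((γ−1)/γ) ⇒ T₂ = 433×(0.460)^0.242 = 359 K; V₂ = 36.0 L.

359 K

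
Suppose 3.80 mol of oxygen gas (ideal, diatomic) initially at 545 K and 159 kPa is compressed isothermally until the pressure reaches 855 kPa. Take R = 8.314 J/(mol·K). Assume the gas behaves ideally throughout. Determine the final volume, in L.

20.1 L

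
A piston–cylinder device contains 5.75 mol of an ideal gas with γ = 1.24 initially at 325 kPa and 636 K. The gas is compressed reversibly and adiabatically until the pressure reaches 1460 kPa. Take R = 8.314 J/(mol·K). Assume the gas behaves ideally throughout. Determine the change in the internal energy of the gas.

42800 J

V₁ = nRT₁/P₁ = 5.75×8.314×636/325 = 93.6 L.
Adiabatic: T₂/T₁ = (P₂/P₁)^((γ−1)/γ) ⇒ T₂ = 636×(4.49)^0.194 = 851 K; V₂ = 27.9 L.
For an ideal gas ΔU = nCvΔT with Cv = R/(γ−1) = 34.6 J/(mol·K).
ΔU = 5.75×34.6×(851−636) = 42800 J.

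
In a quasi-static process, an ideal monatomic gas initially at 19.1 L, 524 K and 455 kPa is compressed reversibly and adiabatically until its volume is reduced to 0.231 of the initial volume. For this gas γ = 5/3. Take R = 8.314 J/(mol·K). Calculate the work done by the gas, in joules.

-21600 J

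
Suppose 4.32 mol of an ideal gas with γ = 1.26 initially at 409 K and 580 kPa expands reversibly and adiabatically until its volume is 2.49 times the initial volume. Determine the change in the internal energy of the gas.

-11900 J

V₁ = nRT₁/P₁ = 4.32×8.314×409/580 = 25.3 L.
Adiabatic: TV^(γ−1) = const ⇒ T₂ = 409×(0.402)^0.260 = 323 K; PV^γ = const ⇒ P₂ = 184 kPa.
For an ideal gas ΔU = nCvΔT with Cv = R/(γ−1) = 32.0 J/(mol·K).
ΔU = 4.32×32.0×(323−409) = -11900 J.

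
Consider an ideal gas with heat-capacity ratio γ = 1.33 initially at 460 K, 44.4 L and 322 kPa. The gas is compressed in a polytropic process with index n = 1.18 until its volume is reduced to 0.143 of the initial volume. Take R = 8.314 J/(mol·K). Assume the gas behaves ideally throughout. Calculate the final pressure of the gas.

3200 kPa

Polytropic n=1.18: T₂ = T₁(V₁/V₂)^(n−1) = 460×(6.99)^0.18 = 653 K; P₂ = P₁(V₁/V₂)^n = 3200 kPa.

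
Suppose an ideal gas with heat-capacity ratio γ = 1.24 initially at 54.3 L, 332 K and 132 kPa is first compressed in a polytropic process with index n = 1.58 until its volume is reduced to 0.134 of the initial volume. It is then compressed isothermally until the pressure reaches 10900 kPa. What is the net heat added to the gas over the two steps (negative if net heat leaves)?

n = P₁V₁/(RT₁) = 132×54.3/(8.314×332) = 2.60 mol.
Step 1 — Polytropic n=1.58: T₂ = T₁(V₁/V₂)^(n−1) = 332×(7.46)^0.58 = 1070 K; P₂ = P₁(V₁/V₂)^n = 3160 kPa.
W = (P₁V₁−P₂V₂)/(n−1) = (132×54.3−3160×7.28)/0.58 = -27300 J.
ΔU = nCvΔT = 2.60×34.6×(1070−332) = 66000 J.
Q = ΔU + W = 38700 J.
State after step 1: P = 3160 kPa, V = 7.28 L, T = 1070 K.
Step 2 — Isothermal: T stays 1070 K; PV = const ⇒ V₂ = 2.11 L, P₂ = 10900 kPa.
ΔU = 0 (ideal gas, T constant).
W = nRT ln(V₂/V₁) = 2.60×8.314×1070×ln(0.290) = -28500 J.
Q = ΔU + W = -28500 J.
Net over both steps: W = -55800 J, Q = 10200 J, ΔU = 66000 J.

10200 J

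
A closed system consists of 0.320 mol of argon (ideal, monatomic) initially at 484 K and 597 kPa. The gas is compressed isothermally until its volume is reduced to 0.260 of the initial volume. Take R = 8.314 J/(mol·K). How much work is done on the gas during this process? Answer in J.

V₁ = nRT₁/P₁ = 0.320×8.314×484/597 = 2.16 L.
Isothermal: T stays 484 K; PV = const ⇒ V₂ = 0.561 L, P₂ = 2300 kPa.
W = nRT ln(V₂/V₁) = 0.320×8.314×484×ln(0.260) = -1730 J.
Work done on the gas = −W_by = 1730 J.

1730 J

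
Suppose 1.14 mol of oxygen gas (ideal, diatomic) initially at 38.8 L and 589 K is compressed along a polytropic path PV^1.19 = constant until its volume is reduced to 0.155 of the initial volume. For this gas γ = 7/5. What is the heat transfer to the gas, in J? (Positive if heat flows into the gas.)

-6560 J

P₁ = nRT₁/V₁ = 1.14×8.314×589/38.8 = 144 kPa.
Polytropic n=1.19: T₂ = T₁(V₁/V₂)^(n−1) = 589×(6.45)^0.19 = 839 K; P₂ = P₁(V₁/V₂)^n = 1320 kPa.
W = (P₁V₁−P₂V₂)/(n−1) = (144×38.8−1320×6.01)/0.19 = -12500 J.
ΔU = nCvΔT = 1.14×20.8×(839−589) = 5930 J.
Q = ΔU + W = -6560 J.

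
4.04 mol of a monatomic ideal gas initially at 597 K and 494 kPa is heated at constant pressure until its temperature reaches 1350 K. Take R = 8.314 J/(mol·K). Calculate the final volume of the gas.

91.8 L

V₁ = nRT₁/P₁ = 4.04×8.314×597/494 = 40.6 L.
Isobaric: P stays 494 kPa; V/T = const ⇒ T₂ = 1350 K, V₂ = 91.8 L.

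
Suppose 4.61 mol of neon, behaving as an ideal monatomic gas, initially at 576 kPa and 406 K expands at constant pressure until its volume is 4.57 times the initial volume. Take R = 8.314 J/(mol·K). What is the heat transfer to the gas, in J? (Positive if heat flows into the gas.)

139000 J

V₁ = nRT₁/P₁ = 4.61×8.314×406/576 = 27.0 L.
Isobaric: P stays 576 kPa; V/T = const ⇒ T₂ = 1860 K, V₂ = 123 L.
W = PΔV = 576×(123−27.0) kPa·L = 55600 J.
ΔU = nCvΔT = 4.61×12.5×(1860−406) = 83300 J.
Q = ΔU + W = nCpΔT = 139000 J.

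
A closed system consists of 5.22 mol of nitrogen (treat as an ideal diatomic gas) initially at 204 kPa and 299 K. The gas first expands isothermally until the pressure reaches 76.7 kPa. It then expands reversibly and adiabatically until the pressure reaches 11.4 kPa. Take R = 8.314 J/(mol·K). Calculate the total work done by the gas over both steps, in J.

V₁ = nRT₁/P₁ = 5.22×8.314×299/204 = 63.6 L.
Step 1 — Isothermal: T stays 299 K; PV = const ⇒ V₂ = 169 L, P₂ = 76.7 kPa.
ΔU = 0 (ideal gas, T constant).
W = nRT ln(V₂/V₁) = 5.22×8.314×299×ln(2.66) = 12700 J.
Q = ΔU + W = 12700 J.
State after step 1: P = 76.7 kPa, V = 169 L, T = 299 K.
Step 2 — Adiabatic: T₂/T₁ = (P₂/P₁)^((γ−1)/γ) ⇒ T₂ = 299×(0.149)^0.286 = 173 K; V₂ = 660 L.
ΔU = nCvΔT = 5.22×20.8×(173−299) = -13600 J.
Q = 0 for an adiabatic process, so W = −ΔU = 13600 J.
Net over both steps: W = 26300 J, Q = 12700 J, ΔU = -13600 J.

26300 J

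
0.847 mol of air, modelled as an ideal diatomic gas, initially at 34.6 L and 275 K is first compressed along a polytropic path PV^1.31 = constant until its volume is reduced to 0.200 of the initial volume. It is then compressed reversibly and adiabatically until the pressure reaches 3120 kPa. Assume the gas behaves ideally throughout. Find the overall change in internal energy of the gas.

P₁ = nRT₁/V₁ = 0.847×8.314×275/34.6 = 56.0 kPa.
Step 1 — Polytropic n=1.31: T₂ = T₁(V₁/V₂)^(n−1) = 275×(5.00)^0.31 = 453 K; P₂ = P₁(V₁/V₂)^n = 461 kPa.
W = (P₁V₁−P₂V₂)/(n−1) = (56.0×34.6−461×6.92)/0.31 = -4040 J.
ΔU = nCvΔT = 0.847×20.8×(453−275) = 3130 J.
Q = ΔU + W = -909 J.
State after step 1: P = 461 kPa, V = 6.92 L, T = 453 K.
Step 2 — Adiabatic: T₂/T₁ = (P₂/P₁)^((γ−1)/γ) ⇒ T₂ = 453×(6.77)^0.286 = 782 K; V₂ = 1.77 L.
ΔU = nCvΔT = 0.847×20.8×(782−453) = 5800 J.
Q = 0 for an adiabatic process, so W = −ΔU = -5800 J.
Net over both steps: W = -9840 J, Q = -909 J, ΔU = 8930 J.

8930 J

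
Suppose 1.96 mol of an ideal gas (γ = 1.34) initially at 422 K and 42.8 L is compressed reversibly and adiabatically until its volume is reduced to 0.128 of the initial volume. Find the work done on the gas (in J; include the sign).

20500 J

P₁ = nRT₁/V₁ = 1.96×8.314×422/42.8 = 161 kPa.
Adiabatic: TV^(γ−1) = const ⇒ T₂ = 422×(7.81)^0.340 = 849 K; PV^γ = const ⇒ P₂ = 2530 kPa.
ΔU = nCvΔT = 1.96×24.5×(849−422) = 20500 J.
Q = 0 for an adiabatic process, so W = −ΔU = -20500 J.
Work done on the gas = −W_by = 20500 J.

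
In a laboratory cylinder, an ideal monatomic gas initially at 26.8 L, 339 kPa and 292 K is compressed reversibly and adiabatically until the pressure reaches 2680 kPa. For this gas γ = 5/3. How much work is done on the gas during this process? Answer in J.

17500 J

n = P₁V₁/(RT₁) = 339×26.8/(8.314×292) = 3.74 mol.
Adiabatic: T₂/T₁ = (P₂/P₁)^((γ−1)/γ) ⇒ T₂ = 292×(7.91)^0.400 = 668 K; V₂ = 7.75 L.
ΔU = nCvΔT = 3.74×12.5×(668−292) = 17500 J.
Q = 0 for an adiabatic process, so W = −ΔU = -17500 J.
Work done on the gas = −W_by = 17500 J.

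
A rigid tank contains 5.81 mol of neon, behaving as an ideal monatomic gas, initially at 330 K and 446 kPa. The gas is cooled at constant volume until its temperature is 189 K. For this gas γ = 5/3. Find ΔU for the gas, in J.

-10200 J

V₁ = nRT₁/P₁ = 5.81×8.314×330/446 = 35.7 L.
Isochoric: V stays 35.7 L; P/T = const ⇒ T₂ = 189 K, P₂ = 255 kPa.
For an ideal gas ΔU = nCvΔT with Cv = (3/2)R = 12.5 J/(mol·K).
ΔU = 5.81×12.5×(189−330) = -10200 J.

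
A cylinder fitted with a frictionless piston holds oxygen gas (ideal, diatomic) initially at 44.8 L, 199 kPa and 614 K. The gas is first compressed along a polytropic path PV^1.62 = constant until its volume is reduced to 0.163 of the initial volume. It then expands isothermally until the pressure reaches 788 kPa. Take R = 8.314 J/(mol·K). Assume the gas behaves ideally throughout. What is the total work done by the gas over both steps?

n = P₁V₁/(RT₁) = 199×44.8/(8.314×614) = 1.75 mol.
Step 1 — Polytropic n=1.62: T₂ = T₁(V₁/V₂)^(n−1) = 614×(6.13)^0.62 = 1890 K; P₂ = P₁(V₁/V₂)^n = 3760 kPa.
W = (P₁V₁−P₂V₂)/(n−1) = (199×44.8−3760×7.30)/0.62 = -29900 J.
ΔU = nCvΔT = 1.75×20.8×(1890−614) = 46300 J.
Q = ΔU + W = 16400 J.
State after step 1: P = 3760 kPa, V = 7.30 L, T = 1890 K.
Step 2 — Isothermal: T stays 1890 K; PV = const ⇒ V₂ = 34.8 L, P₂ = 788 kPa.
ΔU = 0 (ideal gas, T constant).
W = nRT ln(V₂/V₁) = 1.75×8.314×1890×ln(4.77) = 42900 J.
Q = ΔU + W = 42900 J.
Net over both steps: W = 13000 J, Q = 59300 J, ΔU = 46300 J.

13000 J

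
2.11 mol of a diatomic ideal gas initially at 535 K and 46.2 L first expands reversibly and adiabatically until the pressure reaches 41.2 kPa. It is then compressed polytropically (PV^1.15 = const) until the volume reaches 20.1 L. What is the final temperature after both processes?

P₁ = nRT₁/V₁ = 2.11×8.314×535/46.2 = 203 kPa.
Step 1 — Adiabatic: T₂/T₁ = (P₂/P₁)^((γ−1)/γ) ⇒ T₂ = 535×(0.203)^0.286 = 339 K; V₂ = 144 L.
ΔU = nCvΔT = 2.11×20.8×(339−535) = -8590 J.
Q = 0 for an adiabatic process, so W = −ΔU = 8590 J.
State after step 1: P = 41.2 kPa, V = 144 L, T = 339 K.
Step 2 — Polytropic n=1.15: T₂ = T₁(V₁/V₂)^(n−1) = 339×(7.18)^0.15 = 456 K; P₂ = P₁(V₁/V₂)^n = 398 kPa.
W = (P₁V₁−P₂V₂)/(n−1) = (41.2×144−398×20.1)/0.15 = -13700 J.
ΔU = nCvΔT = 2.11×20.8×(456−339) = 5120 J.
Q = ΔU + W = -8530 J.
Net over both steps: W = -5060 J, Q = -8530 J, ΔU = -3470 J.

456 K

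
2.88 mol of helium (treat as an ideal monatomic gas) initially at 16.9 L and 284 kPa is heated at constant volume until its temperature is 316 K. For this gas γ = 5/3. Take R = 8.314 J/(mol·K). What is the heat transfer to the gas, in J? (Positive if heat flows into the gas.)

4150 J

T₁ = P₁V₁/(nR) = 284×16.9/(2.88×8.314) = 200 K.
Isochoric: V stays 16.9 L; P/T = const ⇒ T₂ = 316 K, P₂ = 448 kPa.
W = 0 (no volume change).
ΔU = nCvΔT = 2.88×12.5×(316−200) = 4150 J.
Q = ΔU = 4150 J.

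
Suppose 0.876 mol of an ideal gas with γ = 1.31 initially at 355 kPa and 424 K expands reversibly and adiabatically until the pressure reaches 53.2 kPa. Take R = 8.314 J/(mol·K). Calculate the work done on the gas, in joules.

V₁ = nRT₁/P₁ = 0.876×8.314×424/355 = 8.70 L.
Adiabatic: T₂/T₁ = (P₂/P₁)^((γ−1)/γ) ⇒ T₂ = 424×(0.150)^0.237 = 271 K; V₂ = 37.0 L.
ΔU = nCvΔT = 0.876×26.8×(271−424) = -3600 J.
Q = 0 for an adiabatic process, so W = −ΔU = 3600 J.
Work done on the gas = −W_by = -3600 J.

-3600 J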